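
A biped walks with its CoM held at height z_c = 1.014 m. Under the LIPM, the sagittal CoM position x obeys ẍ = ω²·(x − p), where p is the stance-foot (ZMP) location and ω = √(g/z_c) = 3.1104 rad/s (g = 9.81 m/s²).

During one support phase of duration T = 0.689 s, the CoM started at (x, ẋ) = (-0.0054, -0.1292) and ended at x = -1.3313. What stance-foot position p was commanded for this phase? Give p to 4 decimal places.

p = 0.3412

ωT = 3.1104·0.689 = 2.143066; cosh(ωT) = 4.321414, sinh(ωT) = 4.204119
x(T) = p + (x₀−p)·cosh(ωT) + (ẋ₀/ω)·sinh(ωT) ⇒ p·(1 − cosh) = x(T) − x₀·cosh − (ẋ₀/ω)·sinh
numerator   = -1.3313 − (-0.0054)·4.321414 − (-0.1292/3.1104)·4.204119 = -1.133333
denominator = 1 − 4.321414 = -3.321414
p = -1.133333 / -3.321414 = 0.3412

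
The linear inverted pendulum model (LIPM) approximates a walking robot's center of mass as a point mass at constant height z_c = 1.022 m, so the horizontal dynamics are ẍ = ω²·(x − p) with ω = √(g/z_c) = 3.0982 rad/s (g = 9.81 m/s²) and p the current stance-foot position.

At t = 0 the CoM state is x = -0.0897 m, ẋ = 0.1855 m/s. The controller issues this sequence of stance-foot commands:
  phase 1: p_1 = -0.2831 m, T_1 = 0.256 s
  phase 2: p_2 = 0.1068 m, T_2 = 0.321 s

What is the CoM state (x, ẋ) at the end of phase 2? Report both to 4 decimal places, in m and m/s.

phase 1: p=-0.2831, T=0.256, ωT=0.793139, cosh=1.331373, sinh=0.878951; start (x,ẋ)=(-0.089700, 0.185500) → end (x,ẋ)=(0.027013, 0.773630)
phase 2: p=0.1068, T=0.321, ωT=0.994522, cosh=1.536666, sinh=1.166766; start (x,ẋ)=(0.027013, 0.773630) → end (x,ẋ)=(0.275540, 0.900393)

x = 0.2755, ẋ = 0.9004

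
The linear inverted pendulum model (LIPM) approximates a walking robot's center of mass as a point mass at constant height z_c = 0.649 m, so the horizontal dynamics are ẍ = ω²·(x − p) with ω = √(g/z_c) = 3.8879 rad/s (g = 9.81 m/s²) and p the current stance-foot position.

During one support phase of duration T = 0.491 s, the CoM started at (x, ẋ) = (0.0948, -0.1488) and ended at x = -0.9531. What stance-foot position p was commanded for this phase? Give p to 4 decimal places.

p = 0.4714

ωT = 3.8879·0.491 = 1.908959; cosh(ωT) = 3.447148, sinh(ωT) = 3.298914
x(T) = p + (x₀−p)·cosh(ωT) + (ẋ₀/ω)·sinh(ωT) ⇒ p·(1 − cosh) = x(T) − x₀·cosh − (ẋ₀/ω)·sinh
numerator   = -0.9531 − (0.0948)·3.447148 − (-0.1488/3.8879)·3.298914 = -1.153632
denominator = 1 − 3.447148 = -2.447148
p = -1.153632 / -2.447148 = 0.4714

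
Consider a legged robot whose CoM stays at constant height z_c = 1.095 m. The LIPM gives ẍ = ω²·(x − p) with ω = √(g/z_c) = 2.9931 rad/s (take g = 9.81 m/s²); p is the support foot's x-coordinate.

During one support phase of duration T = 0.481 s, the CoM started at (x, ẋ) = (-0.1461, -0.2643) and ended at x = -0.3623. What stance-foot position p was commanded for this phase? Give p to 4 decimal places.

ωT = 2.9931·0.481 = 1.439681; cosh(ωT) = 2.228177, sinh(ωT) = 1.991173
x(T) = p + (x₀−p)·cosh(ωT) + (ẋ₀/ω)·sinh(ωT) ⇒ p·(1 − cosh) = x(T) − x₀·cosh − (ẋ₀/ω)·sinh
numerator   = -0.3623 − (-0.1461)·2.228177 − (-0.2643/2.9931)·1.991173 = 0.139063
denominator = 1 − 2.228177 = -1.228177
p = 0.139063 / -1.228177 = -0.1132

p = -0.1132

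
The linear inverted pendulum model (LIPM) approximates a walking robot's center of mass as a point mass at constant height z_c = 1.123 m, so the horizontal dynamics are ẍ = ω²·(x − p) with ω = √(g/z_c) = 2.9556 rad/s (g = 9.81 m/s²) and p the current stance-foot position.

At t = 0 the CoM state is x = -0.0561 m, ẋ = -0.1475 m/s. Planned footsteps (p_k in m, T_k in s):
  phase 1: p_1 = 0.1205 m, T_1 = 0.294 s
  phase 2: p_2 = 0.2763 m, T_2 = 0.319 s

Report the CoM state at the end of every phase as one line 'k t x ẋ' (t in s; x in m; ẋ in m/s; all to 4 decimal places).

1 0.2940 -0.1761 -0.7196
2 0.6130 -0.6576 -2.5198

phase 1: p=0.1205, T=0.294, ωT=0.868946, cosh=1.401895, sinh=0.982502; start (x,ẋ)=(-0.056100, -0.147500) → end (x,ẋ)=(-0.176107, -0.719605)
phase 2: p=0.2763, T=0.319, ωT=0.942836, cosh=1.478387, sinh=1.088866; start (x,ẋ)=(-0.176107, -0.719605) → end (x,ẋ)=(-0.657640, -2.519814)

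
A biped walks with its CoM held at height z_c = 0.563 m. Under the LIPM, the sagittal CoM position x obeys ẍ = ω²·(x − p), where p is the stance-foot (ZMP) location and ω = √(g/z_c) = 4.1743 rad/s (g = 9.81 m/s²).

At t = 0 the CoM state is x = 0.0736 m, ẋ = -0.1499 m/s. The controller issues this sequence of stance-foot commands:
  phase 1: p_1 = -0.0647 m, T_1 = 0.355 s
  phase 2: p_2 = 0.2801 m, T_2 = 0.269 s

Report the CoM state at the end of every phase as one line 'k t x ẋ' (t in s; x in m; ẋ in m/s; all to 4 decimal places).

phase 1: p=-0.0647, T=0.355, ωT=1.481876, cosh=2.314204, sinh=2.086993; start (x,ẋ)=(0.073600, -0.149900) → end (x,ẋ)=(0.180410, 0.857934)
phase 2: p=0.2801, T=0.269, ωT=1.122887, cosh=1.699527, sinh=1.374188; start (x,ẋ)=(0.180410, 0.857934) → end (x,ẋ)=(0.393108, 0.886233)

1 0.3550 0.1804 0.8579
2 0.6240 0.3931 0.8862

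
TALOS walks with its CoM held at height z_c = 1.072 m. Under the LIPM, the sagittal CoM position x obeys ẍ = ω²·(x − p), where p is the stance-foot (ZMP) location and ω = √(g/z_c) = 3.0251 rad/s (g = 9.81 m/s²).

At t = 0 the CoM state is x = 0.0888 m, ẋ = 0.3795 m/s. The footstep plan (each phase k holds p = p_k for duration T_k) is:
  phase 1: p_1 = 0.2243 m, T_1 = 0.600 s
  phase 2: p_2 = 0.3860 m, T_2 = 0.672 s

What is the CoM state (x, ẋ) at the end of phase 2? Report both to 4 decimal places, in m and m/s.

x = -0.4804, ẋ = -2.5400

phase 1: p=0.2243, T=0.600, ωT=1.815060, cosh=3.152136, sinh=2.989308; start (x,ẋ)=(0.088800, 0.379500) → end (x,ẋ)=(0.172195, -0.029085)
phase 2: p=0.3860, T=0.672, ωT=2.032867, cosh=3.883454, sinh=3.752495; start (x,ẋ)=(0.172195, -0.029085) → end (x,ẋ)=(-0.480379, -2.539989)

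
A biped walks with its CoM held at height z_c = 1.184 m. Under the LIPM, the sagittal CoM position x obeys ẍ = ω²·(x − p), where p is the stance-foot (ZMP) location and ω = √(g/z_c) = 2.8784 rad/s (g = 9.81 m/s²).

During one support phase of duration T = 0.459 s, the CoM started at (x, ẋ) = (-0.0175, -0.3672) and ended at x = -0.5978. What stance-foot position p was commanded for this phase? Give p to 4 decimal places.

p = 0.3381

ωT = 2.8784·0.459 = 1.321186; cosh(ωT) = 2.007340, sinh(ωT) = 1.740522
x(T) = p + (x₀−p)·cosh(ωT) + (ẋ₀/ω)·sinh(ωT) ⇒ p·(1 − cosh) = x(T) − x₀·cosh − (ẋ₀/ω)·sinh
numerator   = -0.5978 − (-0.0175)·2.007340 − (-0.3672/2.8784)·1.740522 = -0.340632
denominator = 1 − 2.007340 = -1.007340
p = -0.340632 / -1.007340 = 0.3381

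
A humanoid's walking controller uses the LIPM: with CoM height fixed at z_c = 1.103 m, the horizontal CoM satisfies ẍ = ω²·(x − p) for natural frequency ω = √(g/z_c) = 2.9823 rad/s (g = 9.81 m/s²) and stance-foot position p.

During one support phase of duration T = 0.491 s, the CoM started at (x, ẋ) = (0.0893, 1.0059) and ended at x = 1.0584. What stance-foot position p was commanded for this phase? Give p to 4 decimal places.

ωT = 2.9823·0.491 = 1.464309; cosh(ωT) = 2.277896, sinh(ωT) = 2.046659
x(T) = p + (x₀−p)·cosh(ωT) + (ẋ₀/ω)·sinh(ωT) ⇒ p·(1 − cosh) = x(T) − x₀·cosh − (ẋ₀/ω)·sinh
numerator   = 1.0584 − (0.0893)·2.277896 − (1.0059/2.9823)·2.046659 = 0.164666
denominator = 1 − 2.277896 = -1.277896
p = 0.164666 / -1.277896 = -0.1289

p = -0.1289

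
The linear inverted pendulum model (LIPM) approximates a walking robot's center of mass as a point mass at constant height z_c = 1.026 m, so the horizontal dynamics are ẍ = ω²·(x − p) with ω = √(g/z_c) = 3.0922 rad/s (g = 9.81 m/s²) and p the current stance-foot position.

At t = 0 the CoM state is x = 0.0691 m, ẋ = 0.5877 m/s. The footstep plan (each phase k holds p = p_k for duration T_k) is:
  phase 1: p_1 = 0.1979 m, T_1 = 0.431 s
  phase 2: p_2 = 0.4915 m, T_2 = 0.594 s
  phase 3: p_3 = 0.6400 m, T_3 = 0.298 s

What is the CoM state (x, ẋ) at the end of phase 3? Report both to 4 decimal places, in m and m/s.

x = -0.0719, ẋ = -1.9444

phase 1: p=0.1979, T=0.431, ωT=1.332738, cosh=2.027582, sinh=1.763828; start (x,ẋ)=(0.069100, 0.587700) → end (x,ẋ)=(0.271979, 0.489121)
phase 2: p=0.4915, T=0.594, ωT=1.836767, cosh=3.217772, sinh=3.058441; start (x,ẋ)=(0.271979, 0.489121) → end (x,ẋ)=(0.268911, -0.502203)
phase 3: p=0.6400, T=0.298, ωT=0.921476, cosh=1.455464, sinh=1.057532; start (x,ẋ)=(0.268911, -0.502203) → end (x,ẋ)=(-0.071860, -1.944437)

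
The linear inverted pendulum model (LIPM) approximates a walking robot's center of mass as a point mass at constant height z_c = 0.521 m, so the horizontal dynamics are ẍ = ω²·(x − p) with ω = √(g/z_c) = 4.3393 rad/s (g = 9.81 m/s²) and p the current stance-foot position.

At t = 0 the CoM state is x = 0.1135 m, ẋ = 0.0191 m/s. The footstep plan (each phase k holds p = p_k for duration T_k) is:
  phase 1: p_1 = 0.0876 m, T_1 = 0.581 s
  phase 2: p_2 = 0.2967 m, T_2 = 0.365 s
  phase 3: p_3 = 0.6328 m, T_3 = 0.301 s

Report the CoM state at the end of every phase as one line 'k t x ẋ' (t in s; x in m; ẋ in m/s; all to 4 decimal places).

phase 1: p=0.0876, T=0.581, ωT=2.521133, cosh=6.261529, sinh=6.181161; start (x,ẋ)=(0.113500, 0.019100) → end (x,ẋ)=(0.276981, 0.814283)
phase 2: p=0.2967, T=0.365, ωT=1.583844, cosh=2.539421, sinh=2.334236; start (x,ẋ)=(0.276981, 0.814283) → end (x,ẋ)=(0.684651, 1.868072)
phase 3: p=0.6328, T=0.301, ωT=1.306129, cosh=1.981361, sinh=1.710495; start (x,ẋ)=(0.684651, 1.868072) → end (x,ẋ)=(1.471905, 4.086181)

1 0.5810 0.2770 0.8143
2 0.9460 0.6847 1.8681
3 1.2470 1.4719 4.0862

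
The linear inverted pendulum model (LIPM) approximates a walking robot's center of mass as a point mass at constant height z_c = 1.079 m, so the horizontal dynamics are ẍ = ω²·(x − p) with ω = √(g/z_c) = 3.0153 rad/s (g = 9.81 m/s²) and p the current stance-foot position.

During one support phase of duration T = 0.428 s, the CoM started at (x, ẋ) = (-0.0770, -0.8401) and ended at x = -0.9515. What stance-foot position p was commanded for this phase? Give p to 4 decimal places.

p = 0.3487

ωT = 3.0153·0.428 = 1.290548; cosh(ωT) = 1.954950, sinh(ωT) = 1.679830
x(T) = p + (x₀−p)·cosh(ωT) + (ẋ₀/ω)·sinh(ωT) ⇒ p·(1 − cosh) = x(T) − x₀·cosh − (ẋ₀/ω)·sinh
numerator   = -0.9515 − (-0.0770)·1.954950 − (-0.8401/3.0153)·1.679830 = -0.332947
denominator = 1 − 1.954950 = -0.954950
p = -0.332947 / -0.954950 = 0.3487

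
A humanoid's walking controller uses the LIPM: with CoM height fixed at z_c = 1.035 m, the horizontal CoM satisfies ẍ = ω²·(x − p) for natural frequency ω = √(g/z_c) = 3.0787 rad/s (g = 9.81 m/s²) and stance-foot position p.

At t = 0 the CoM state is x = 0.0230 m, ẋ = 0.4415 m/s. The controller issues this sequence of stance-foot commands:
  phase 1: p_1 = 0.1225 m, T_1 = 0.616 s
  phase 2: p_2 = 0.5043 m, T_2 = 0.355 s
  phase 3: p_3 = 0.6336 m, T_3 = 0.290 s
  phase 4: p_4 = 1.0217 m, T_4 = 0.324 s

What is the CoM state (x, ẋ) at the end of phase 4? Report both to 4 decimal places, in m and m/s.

x = -0.9063, ẋ = -5.3697

phase 1: p=0.1225, T=0.616, ωT=1.896479, cosh=3.406246, sinh=3.256150; start (x,ẋ)=(0.023000, 0.441500) → end (x,ẋ)=(0.250526, 0.506399)
phase 2: p=0.5043, T=0.355, ωT=1.092939, cosh=1.659128, sinh=1.323898; start (x,ẋ)=(0.250526, 0.506399) → end (x,ẋ)=(0.301017, -0.194174)
phase 3: p=0.6336, T=0.290, ωT=0.892823, cosh=1.425756, sinh=1.016258; start (x,ẋ)=(0.301017, -0.194174) → end (x,ẋ)=(0.095322, -1.317415)
phase 4: p=1.0217, T=0.324, ωT=0.997499, cosh=1.540146, sinh=1.171345; start (x,ẋ)=(0.095322, -1.317415) → end (x,ẋ)=(-0.906291, -5.369735)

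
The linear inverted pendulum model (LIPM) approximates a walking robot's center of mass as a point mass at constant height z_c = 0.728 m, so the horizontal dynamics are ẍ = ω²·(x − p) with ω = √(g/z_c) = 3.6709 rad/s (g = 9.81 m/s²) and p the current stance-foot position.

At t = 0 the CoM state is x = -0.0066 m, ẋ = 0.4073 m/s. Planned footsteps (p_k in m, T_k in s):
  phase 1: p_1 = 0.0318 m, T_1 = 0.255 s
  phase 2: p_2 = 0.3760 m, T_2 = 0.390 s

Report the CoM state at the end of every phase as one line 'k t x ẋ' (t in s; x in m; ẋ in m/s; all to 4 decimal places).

phase 1: p=0.0318, T=0.255, ωT=0.936080, cosh=1.471063, sinh=1.078901; start (x,ẋ)=(-0.006600, 0.407300) → end (x,ẋ)=(0.095019, 0.447079)
phase 2: p=0.3760, T=0.390, ωT=1.431651, cosh=2.212259, sinh=1.973345; start (x,ẋ)=(0.095019, 0.447079) → end (x,ẋ)=(-0.005268, -1.046355)

1 0.2550 0.0950 0.4471
2 0.6450 -0.0053 -1.0464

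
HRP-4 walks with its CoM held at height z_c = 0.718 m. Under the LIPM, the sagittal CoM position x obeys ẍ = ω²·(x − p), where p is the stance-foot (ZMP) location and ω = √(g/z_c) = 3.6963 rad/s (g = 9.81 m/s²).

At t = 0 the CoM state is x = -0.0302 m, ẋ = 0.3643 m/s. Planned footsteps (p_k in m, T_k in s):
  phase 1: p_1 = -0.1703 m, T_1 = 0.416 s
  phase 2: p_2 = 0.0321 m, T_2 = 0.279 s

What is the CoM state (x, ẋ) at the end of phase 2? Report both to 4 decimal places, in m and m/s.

phase 1: p=-0.1703, T=0.416, ωT=1.537661, cosh=2.434287, sinh=2.219404; start (x,ẋ)=(-0.030200, 0.364300) → end (x,ẋ)=(0.389484, 2.036133)
phase 2: p=0.0321, T=0.279, ωT=1.031268, cosh=1.580587, sinh=1.224032; start (x,ẋ)=(0.389484, 2.036133) → end (x,ẋ)=(1.271243, 4.835228)

x = 1.2712, ẋ = 4.8352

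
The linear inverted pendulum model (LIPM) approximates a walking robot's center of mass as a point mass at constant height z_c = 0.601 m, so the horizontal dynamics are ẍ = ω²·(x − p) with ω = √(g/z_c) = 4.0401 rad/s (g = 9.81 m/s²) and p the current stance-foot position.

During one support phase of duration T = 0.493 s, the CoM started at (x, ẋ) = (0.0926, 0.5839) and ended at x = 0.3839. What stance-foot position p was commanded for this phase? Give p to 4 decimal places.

p = 0.1762

ωT = 4.0401·0.493 = 1.991769; cosh(ωT) = 3.732471, sinh(ωT) = 3.596017
x(T) = p + (x₀−p)·cosh(ωT) + (ẋ₀/ω)·sinh(ωT) ⇒ p·(1 − cosh) = x(T) − x₀·cosh − (ẋ₀/ω)·sinh
numerator   = 0.3839 − (0.0926)·3.732471 − (0.5839/4.0401)·3.596017 = -0.481445
denominator = 1 − 3.732471 = -2.732471
p = -0.481445 / -2.732471 = 0.1762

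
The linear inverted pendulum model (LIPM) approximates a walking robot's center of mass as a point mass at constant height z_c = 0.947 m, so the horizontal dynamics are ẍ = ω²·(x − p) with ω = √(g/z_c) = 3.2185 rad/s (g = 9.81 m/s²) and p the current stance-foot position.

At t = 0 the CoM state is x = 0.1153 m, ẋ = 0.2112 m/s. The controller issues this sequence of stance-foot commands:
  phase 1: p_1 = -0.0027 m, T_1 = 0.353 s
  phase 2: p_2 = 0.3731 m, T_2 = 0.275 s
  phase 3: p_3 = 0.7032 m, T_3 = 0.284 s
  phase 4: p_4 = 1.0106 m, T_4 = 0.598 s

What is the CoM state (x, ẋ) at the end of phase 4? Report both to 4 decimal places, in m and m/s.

x = 1.1614, ẋ = 0.7198

phase 1: p=-0.0027, T=0.353, ωT=1.136130, cosh=1.717876, sinh=1.396817; start (x,ẋ)=(0.115300, 0.211200) → end (x,ẋ)=(0.291669, 0.893303)
phase 2: p=0.3731, T=0.275, ωT=0.885088, cosh=1.417937, sinh=1.005259; start (x,ẋ)=(0.291669, 0.893303) → end (x,ẋ)=(0.536649, 1.003184)
phase 3: p=0.7032, T=0.284, ωT=0.914054, cosh=1.447655, sinh=1.046759; start (x,ẋ)=(0.536649, 1.003184) → end (x,ẋ)=(0.788359, 0.891154)
phase 4: p=1.0106, T=0.598, ωT=1.924663, cosh=3.499382, sinh=3.353457; start (x,ẋ)=(0.788359, 0.891154) → end (x,ẋ)=(1.161415, 0.719816)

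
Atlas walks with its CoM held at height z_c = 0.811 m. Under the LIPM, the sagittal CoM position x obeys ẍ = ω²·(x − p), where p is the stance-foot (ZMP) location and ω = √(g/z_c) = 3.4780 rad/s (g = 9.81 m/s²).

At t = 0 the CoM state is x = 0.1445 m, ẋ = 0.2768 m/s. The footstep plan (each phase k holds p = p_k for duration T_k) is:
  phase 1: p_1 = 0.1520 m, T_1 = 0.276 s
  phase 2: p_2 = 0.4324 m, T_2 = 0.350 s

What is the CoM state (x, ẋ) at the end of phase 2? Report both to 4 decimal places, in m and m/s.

x = 0.2303, ẋ = -0.3798

phase 1: p=0.1520, T=0.276, ωT=0.959928, cosh=1.497214, sinh=1.114294; start (x,ẋ)=(0.144500, 0.276800) → end (x,ẋ)=(0.229453, 0.385363)
phase 2: p=0.4324, T=0.350, ωT=1.217300, cosh=1.837042, sinh=1.541013; start (x,ẋ)=(0.229453, 0.385363) → end (x,ẋ)=(0.230322, -0.379796)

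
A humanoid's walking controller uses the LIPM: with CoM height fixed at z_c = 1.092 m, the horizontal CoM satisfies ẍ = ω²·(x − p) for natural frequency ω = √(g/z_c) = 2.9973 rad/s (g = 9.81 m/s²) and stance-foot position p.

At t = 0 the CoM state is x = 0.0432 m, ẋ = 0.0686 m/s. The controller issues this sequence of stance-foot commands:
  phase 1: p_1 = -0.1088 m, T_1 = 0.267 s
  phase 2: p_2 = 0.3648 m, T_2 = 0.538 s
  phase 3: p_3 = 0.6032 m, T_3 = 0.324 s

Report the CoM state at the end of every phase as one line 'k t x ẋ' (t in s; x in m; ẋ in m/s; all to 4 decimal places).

phase 1: p=-0.1088, T=0.267, ωT=0.800279, cosh=1.337683, sinh=0.888479; start (x,ẋ)=(0.043200, 0.068600) → end (x,ẋ)=(0.114863, 0.496547)
phase 2: p=0.3648, T=0.538, ωT=1.612547, cosh=2.607475, sinh=2.408096; start (x,ẋ)=(0.114863, 0.496547) → end (x,ẋ)=(0.112031, -0.509261)
phase 3: p=0.6032, T=0.324, ωT=0.971125, cosh=1.509786, sinh=1.131129; start (x,ẋ)=(0.112031, -0.509261) → end (x,ẋ)=(-0.330546, -2.434100)

1 0.2670 0.1149 0.4965
2 0.8050 0.1120 -0.5093
3 1.1290 -0.3305 -2.4341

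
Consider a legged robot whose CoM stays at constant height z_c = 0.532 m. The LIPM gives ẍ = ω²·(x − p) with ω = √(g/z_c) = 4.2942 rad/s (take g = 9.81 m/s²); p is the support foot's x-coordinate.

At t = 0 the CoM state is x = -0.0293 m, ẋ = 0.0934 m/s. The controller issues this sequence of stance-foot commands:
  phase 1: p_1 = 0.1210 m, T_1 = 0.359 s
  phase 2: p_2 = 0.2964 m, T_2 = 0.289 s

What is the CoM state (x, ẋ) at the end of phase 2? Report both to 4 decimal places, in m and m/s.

phase 1: p=0.1210, T=0.359, ωT=1.541618, cosh=2.443089, sinh=2.229054; start (x,ẋ)=(-0.029300, 0.093400) → end (x,ẋ)=(-0.197714, -1.210488)
phase 2: p=0.2964, T=0.289, ωT=1.241024, cosh=1.874121, sinh=1.585033; start (x,ẋ)=(-0.197714, -1.210488) → end (x,ẋ)=(-1.076432, -5.631759)

x = -1.0764, ẋ = -5.6318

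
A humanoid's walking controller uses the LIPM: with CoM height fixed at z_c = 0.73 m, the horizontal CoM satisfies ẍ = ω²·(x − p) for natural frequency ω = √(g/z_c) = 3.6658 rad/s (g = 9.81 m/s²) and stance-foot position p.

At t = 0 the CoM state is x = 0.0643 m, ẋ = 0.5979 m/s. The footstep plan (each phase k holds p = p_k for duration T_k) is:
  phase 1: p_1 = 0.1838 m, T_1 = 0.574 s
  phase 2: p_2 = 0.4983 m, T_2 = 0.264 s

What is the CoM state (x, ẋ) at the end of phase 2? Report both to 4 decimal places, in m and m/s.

x = 0.4887, ẋ = 0.4507

phase 1: p=0.1838, T=0.574, ωT=2.104169, cosh=4.161117, sinh=4.039170; start (x,ẋ)=(0.064300, 0.597900) → end (x,ẋ)=(0.345344, 0.718521)
phase 2: p=0.4983, T=0.264, ωT=0.967771, cosh=1.506000, sinh=1.126071; start (x,ẋ)=(0.345344, 0.718521) → end (x,ẋ)=(0.488665, 0.450697)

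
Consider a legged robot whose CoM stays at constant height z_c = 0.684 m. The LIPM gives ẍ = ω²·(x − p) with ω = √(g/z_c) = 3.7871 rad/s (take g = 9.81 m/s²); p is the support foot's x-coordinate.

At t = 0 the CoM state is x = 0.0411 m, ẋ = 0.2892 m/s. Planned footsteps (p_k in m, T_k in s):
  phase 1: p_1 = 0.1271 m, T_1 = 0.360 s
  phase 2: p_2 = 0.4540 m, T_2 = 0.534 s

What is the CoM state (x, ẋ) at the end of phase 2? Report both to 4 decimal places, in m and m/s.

phase 1: p=0.1271, T=0.360, ωT=1.363356, cosh=2.082546, sinh=1.826745; start (x,ẋ)=(0.041100, 0.289200) → end (x,ẋ)=(0.087500, 0.007319)
phase 2: p=0.4540, T=0.534, ωT=2.022311, cosh=3.844059, sinh=3.711710; start (x,ẋ)=(0.087500, 0.007319) → end (x,ẋ)=(-0.947677, -5.123624)

x = -0.9477, ẋ = -5.1236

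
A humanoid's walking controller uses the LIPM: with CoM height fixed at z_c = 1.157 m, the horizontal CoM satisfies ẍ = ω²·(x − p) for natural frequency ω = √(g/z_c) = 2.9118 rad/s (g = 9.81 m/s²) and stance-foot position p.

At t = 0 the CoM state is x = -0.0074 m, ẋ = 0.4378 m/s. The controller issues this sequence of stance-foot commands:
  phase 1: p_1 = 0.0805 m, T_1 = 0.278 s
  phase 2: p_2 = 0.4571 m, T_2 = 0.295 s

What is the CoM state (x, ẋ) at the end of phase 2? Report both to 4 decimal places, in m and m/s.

phase 1: p=0.0805, T=0.278, ωT=0.809480, cosh=1.345915, sinh=0.900826; start (x,ẋ)=(-0.007400, 0.437800) → end (x,ẋ)=(0.097637, 0.358678)
phase 2: p=0.4571, T=0.295, ωT=0.858981, cosh=1.392174, sinh=0.968580; start (x,ẋ)=(0.097637, 0.358678) → end (x,ẋ)=(0.075975, -0.514457)

x = 0.0760, ẋ = -0.5145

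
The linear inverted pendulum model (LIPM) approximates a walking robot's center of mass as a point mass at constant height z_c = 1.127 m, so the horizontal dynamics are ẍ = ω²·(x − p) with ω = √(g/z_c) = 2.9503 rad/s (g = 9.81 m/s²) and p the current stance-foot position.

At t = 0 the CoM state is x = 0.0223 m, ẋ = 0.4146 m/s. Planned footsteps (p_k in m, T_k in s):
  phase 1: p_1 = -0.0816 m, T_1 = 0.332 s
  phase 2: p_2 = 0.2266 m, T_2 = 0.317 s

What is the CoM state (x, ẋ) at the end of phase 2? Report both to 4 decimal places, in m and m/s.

phase 1: p=-0.0816, T=0.332, ωT=0.979500, cosh=1.519311, sinh=1.143812; start (x,ẋ)=(0.022300, 0.414600) → end (x,ẋ)=(0.236994, 0.980526)
phase 2: p=0.2266, T=0.317, ωT=0.935245, cosh=1.470164, sinh=1.077674; start (x,ẋ)=(0.236994, 0.980526) → end (x,ẋ)=(0.600044, 1.474582)

x = 0.6000, ẋ = 1.4746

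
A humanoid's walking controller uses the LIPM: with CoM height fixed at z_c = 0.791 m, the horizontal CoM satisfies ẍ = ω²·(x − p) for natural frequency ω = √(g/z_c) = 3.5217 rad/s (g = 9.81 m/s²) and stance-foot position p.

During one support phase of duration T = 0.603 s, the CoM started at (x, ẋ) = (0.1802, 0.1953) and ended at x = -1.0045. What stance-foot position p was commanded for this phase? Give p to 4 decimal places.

ωT = 3.5217·0.603 = 2.123585; cosh(ωT) = 4.240331, sinh(ωT) = 4.120728
x(T) = p + (x₀−p)·cosh(ωT) + (ẋ₀/ω)·sinh(ωT) ⇒ p·(1 − cosh) = x(T) − x₀·cosh − (ẋ₀/ω)·sinh
numerator   = -1.0045 − (0.1802)·4.240331 − (0.1953/3.5217)·4.120728 = -1.997127
denominator = 1 − 4.240331 = -3.240331
p = -1.997127 / -3.240331 = 0.6163

p = 0.6163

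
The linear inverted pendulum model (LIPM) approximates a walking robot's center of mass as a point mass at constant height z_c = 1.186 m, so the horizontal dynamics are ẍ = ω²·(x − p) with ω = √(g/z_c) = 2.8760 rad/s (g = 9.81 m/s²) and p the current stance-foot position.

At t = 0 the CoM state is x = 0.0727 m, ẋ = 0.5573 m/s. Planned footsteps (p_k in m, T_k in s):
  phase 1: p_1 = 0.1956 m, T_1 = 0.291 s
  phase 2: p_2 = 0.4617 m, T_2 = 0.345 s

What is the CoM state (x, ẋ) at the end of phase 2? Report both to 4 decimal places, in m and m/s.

phase 1: p=0.1956, T=0.291, ωT=0.836916, cosh=1.371139, sinh=0.938095; start (x,ẋ)=(0.072700, 0.557300) → end (x,ẋ)=(0.208867, 0.432556)
phase 2: p=0.4617, T=0.345, ωT=0.992220, cosh=1.533984, sinh=1.163231; start (x,ẋ)=(0.208867, 0.432556) → end (x,ẋ)=(0.248811, -0.182305)

x = 0.2488, ẋ = -0.1823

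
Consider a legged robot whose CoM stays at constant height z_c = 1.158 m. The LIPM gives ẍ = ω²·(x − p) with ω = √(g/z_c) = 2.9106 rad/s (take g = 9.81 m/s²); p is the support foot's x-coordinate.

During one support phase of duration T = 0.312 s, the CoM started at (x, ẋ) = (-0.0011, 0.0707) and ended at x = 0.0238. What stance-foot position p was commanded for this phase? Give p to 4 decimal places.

p = -0.0004

ωT = 2.9106·0.312 = 0.908107; cosh(ωT) = 1.441456, sinh(ωT) = 1.038169
x(T) = p + (x₀−p)·cosh(ωT) + (ẋ₀/ω)·sinh(ωT) ⇒ p·(1 − cosh) = x(T) − x₀·cosh − (ẋ₀/ω)·sinh
numerator   = 0.0238 − (-0.0011)·1.441456 − (0.0707/2.9106)·1.038169 = 0.000168
denominator = 1 − 1.441456 = -0.441456
p = 0.000168 / -0.441456 = -0.0004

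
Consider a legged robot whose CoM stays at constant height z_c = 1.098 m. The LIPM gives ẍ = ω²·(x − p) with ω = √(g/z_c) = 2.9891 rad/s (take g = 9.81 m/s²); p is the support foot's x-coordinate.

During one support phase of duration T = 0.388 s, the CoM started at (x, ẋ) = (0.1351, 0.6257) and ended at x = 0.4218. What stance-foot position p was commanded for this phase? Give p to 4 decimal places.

ωT = 2.9891·0.388 = 1.159771; cosh(ωT) = 1.751380, sinh(ωT) = 1.437822
x(T) = p + (x₀−p)·cosh(ωT) + (ẋ₀/ω)·sinh(ωT) ⇒ p·(1 − cosh) = x(T) − x₀·cosh − (ẋ₀/ω)·sinh
numerator   = 0.4218 − (0.1351)·1.751380 − (0.6257/2.9891)·1.437822 = -0.115787
denominator = 1 − 1.751380 = -0.751380
p = -0.115787 / -0.751380 = 0.1541

p = 0.1541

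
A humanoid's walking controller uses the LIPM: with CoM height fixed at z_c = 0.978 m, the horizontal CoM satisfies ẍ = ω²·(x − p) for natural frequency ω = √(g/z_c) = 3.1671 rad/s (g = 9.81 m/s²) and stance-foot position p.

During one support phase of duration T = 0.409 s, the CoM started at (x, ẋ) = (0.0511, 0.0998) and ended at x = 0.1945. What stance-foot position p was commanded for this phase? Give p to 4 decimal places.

ωT = 3.1671·0.409 = 1.295344; cosh(ωT) = 1.963028, sinh(ωT) = 1.689224
x(T) = p + (x₀−p)·cosh(ωT) + (ẋ₀/ω)·sinh(ωT) ⇒ p·(1 − cosh) = x(T) − x₀·cosh − (ẋ₀/ω)·sinh
numerator   = 0.1945 − (0.0511)·1.963028 − (0.0998/3.1671)·1.689224 = 0.040959
denominator = 1 − 1.963028 = -0.963028
p = 0.040959 / -0.963028 = -0.0425

p = -0.0425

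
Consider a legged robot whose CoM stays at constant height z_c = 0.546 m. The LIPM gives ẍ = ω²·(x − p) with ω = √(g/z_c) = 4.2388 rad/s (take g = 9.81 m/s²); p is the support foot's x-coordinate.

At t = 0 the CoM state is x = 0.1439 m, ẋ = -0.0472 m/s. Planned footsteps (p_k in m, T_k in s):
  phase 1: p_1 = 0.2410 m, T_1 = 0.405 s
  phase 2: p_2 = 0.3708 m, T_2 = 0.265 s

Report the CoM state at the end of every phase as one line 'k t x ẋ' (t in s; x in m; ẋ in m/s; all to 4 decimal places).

phase 1: p=0.2410, T=0.405, ωT=1.716714, cosh=2.872932, sinh=2.693276; start (x,ẋ)=(0.143900, -0.047200) → end (x,ẋ)=(-0.067952, -1.244121)
phase 2: p=0.3708, T=0.265, ωT=1.123282, cosh=1.700070, sinh=1.374859; start (x,ẋ)=(-0.067952, -1.244121) → end (x,ẋ)=(-0.778641, -4.672031)

1 0.4050 -0.0680 -1.2441
2 0.6700 -0.7786 -4.6720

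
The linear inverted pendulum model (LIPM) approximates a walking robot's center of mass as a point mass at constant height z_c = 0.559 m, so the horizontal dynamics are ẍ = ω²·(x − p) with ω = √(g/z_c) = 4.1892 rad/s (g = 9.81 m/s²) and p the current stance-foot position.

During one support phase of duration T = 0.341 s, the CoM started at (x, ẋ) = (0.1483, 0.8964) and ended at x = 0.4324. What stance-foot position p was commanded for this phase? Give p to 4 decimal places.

p = 0.2616

ωT = 4.1892·0.341 = 1.428517; cosh(ωT) = 2.206086, sinh(ωT) = 1.966422
x(T) = p + (x₀−p)·cosh(ωT) + (ẋ₀/ω)·sinh(ωT) ⇒ p·(1 − cosh) = x(T) − x₀·cosh − (ẋ₀/ω)·sinh
numerator   = 0.4324 − (0.1483)·2.206086 − (0.8964/4.1892)·1.966422 = -0.315535
denominator = 1 − 2.206086 = -1.206086
p = -0.315535 / -1.206086 = 0.2616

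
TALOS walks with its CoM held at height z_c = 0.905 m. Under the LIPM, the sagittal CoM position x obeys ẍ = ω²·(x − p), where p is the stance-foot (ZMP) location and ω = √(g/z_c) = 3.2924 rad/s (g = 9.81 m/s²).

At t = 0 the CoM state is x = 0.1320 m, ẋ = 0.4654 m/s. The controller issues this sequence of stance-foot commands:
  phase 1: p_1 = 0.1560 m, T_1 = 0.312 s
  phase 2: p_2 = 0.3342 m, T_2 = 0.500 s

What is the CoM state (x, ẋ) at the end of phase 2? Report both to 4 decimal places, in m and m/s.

x = 0.6994, ẋ = 1.3529

phase 1: p=0.1560, T=0.312, ωT=1.027229, cosh=1.575656, sinh=1.217658; start (x,ẋ)=(0.132000, 0.465400) → end (x,ẋ)=(0.290307, 0.637094)
phase 2: p=0.3342, T=0.500, ωT=1.646200, cosh=2.690006, sinh=2.497225; start (x,ẋ)=(0.290307, 0.637094) → end (x,ẋ)=(0.699353, 1.352907)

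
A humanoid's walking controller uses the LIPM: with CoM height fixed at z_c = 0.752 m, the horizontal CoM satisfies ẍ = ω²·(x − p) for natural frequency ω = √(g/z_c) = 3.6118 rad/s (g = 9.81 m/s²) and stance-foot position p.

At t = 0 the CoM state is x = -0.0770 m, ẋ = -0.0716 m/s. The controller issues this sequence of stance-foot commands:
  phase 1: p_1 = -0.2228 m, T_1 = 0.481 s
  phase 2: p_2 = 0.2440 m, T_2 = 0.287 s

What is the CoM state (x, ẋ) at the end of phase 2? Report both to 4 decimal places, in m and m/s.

phase 1: p=-0.2228, T=0.481, ωT=1.737276, cosh=2.928922, sinh=2.752922; start (x,ẋ)=(-0.077000, -0.071600) → end (x,ẋ)=(0.149663, 1.239979)
phase 2: p=0.2440, T=0.287, ωT=1.036587, cosh=1.587120, sinh=1.232457; start (x,ẋ)=(0.149663, 1.239979) → end (x,ẋ)=(0.517395, 1.548066)

x = 0.5174, ẋ = 1.5481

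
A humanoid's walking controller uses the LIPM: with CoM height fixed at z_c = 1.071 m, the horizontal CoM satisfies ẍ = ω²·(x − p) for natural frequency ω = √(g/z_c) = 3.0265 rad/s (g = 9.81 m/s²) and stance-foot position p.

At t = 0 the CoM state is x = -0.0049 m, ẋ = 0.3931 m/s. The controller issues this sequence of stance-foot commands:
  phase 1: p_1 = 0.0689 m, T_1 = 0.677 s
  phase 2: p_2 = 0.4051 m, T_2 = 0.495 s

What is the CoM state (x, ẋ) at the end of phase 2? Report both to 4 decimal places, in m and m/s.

phase 1: p=0.0689, T=0.677, ωT=2.048941, cosh=3.944273, sinh=3.815402; start (x,ẋ)=(-0.004900, 0.393100) → end (x,ẋ)=(0.273380, 0.698302)
phase 2: p=0.4051, T=0.495, ωT=1.498117, cosh=2.348405, sinh=2.124855; start (x,ẋ)=(0.273380, 0.698302) → end (x,ẋ)=(0.586034, 0.792821)

x = 0.5860, ẋ = 0.7928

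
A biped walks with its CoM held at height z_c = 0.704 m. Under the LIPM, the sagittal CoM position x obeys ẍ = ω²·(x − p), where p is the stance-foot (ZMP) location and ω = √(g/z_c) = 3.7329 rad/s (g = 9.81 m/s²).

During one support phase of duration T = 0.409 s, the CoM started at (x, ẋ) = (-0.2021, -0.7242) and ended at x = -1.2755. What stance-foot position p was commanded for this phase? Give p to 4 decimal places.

ωT = 3.7329·0.409 = 1.526756; cosh(ωT) = 2.410230, sinh(ωT) = 2.192990
x(T) = p + (x₀−p)·cosh(ωT) + (ẋ₀/ω)·sinh(ωT) ⇒ p·(1 − cosh) = x(T) − x₀·cosh − (ẋ₀/ω)·sinh
numerator   = -1.2755 − (-0.2021)·2.410230 − (-0.7242/3.7329)·2.192990 = -0.362942
denominator = 1 − 2.410230 = -1.410230
p = -0.362942 / -1.410230 = 0.2574

p = 0.2574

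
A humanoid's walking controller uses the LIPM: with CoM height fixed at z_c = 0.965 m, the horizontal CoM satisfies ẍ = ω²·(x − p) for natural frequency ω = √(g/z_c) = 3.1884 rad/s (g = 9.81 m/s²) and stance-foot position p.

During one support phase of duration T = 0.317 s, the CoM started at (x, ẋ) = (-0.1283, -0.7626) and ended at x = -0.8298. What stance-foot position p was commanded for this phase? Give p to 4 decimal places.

ωT = 3.1884·0.317 = 1.010723; cosh(ωT) = 1.555771, sinh(ωT) = 1.191815
x(T) = p + (x₀−p)·cosh(ωT) + (ẋ₀/ω)·sinh(ωT) ⇒ p·(1 − cosh) = x(T) − x₀·cosh − (ẋ₀/ω)·sinh
numerator   = -0.8298 − (-0.1283)·1.555771 − (-0.7626/3.1884)·1.191815 = -0.345137
denominator = 1 − 1.555771 = -0.555771
p = -0.345137 / -0.555771 = 0.6210

p = 0.6210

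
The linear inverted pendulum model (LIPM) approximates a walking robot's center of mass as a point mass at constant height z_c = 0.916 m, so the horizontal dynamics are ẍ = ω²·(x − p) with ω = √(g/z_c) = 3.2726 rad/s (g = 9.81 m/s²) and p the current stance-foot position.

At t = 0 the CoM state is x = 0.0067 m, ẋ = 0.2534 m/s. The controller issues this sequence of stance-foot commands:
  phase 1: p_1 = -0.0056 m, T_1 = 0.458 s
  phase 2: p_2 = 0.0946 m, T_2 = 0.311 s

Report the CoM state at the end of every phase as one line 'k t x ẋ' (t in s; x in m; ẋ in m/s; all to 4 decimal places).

phase 1: p=-0.0056, T=0.458, ωT=1.498851, cosh=2.349964, sinh=2.126577; start (x,ẋ)=(0.006700, 0.253400) → end (x,ẋ)=(0.187967, 0.681082)
phase 2: p=0.0946, T=0.311, ωT=1.017779, cosh=1.564219, sinh=1.202822; start (x,ẋ)=(0.187967, 0.681082) → end (x,ẋ)=(0.490974, 1.432888)

1 0.4580 0.1880 0.6811
2 0.7690 0.4910 1.4329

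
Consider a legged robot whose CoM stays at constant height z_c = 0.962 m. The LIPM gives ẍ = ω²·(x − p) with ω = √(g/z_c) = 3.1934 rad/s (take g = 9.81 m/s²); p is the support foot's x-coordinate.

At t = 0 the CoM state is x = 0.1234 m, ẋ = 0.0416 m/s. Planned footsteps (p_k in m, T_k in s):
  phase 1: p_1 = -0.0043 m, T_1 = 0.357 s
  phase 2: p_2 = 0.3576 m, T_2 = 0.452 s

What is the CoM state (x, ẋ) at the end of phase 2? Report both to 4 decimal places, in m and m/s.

x = 0.4847, ẋ = 0.6510

phase 1: p=-0.0043, T=0.357, ωT=1.140044, cosh=1.723355, sinh=1.403550; start (x,ẋ)=(0.123400, 0.041600) → end (x,ẋ)=(0.234056, 0.644055)
phase 2: p=0.3576, T=0.452, ωT=1.443417, cosh=2.235631, sinh=1.999511; start (x,ẋ)=(0.234056, 0.644055) → end (x,ẋ)=(0.484670, 0.651014)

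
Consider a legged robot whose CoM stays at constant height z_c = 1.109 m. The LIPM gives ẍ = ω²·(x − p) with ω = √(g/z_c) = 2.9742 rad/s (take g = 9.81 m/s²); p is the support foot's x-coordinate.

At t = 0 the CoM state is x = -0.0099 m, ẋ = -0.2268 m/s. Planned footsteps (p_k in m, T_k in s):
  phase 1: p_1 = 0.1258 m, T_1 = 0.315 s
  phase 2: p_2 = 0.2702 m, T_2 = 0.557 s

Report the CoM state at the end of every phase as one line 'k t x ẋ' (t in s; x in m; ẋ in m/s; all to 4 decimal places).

phase 1: p=0.1258, T=0.315, ωT=0.936873, cosh=1.471920, sinh=1.080069; start (x,ẋ)=(-0.009900, -0.226800) → end (x,ẋ)=(-0.156301, -0.769746)
phase 2: p=0.2702, T=0.557, ωT=1.656629, cosh=2.716197, sinh=2.525416; start (x,ẋ)=(-0.156301, -0.769746) → end (x,ẋ)=(-1.541858, -5.294272)

1 0.3150 -0.1563 -0.7697
2 0.8720 -1.5419 -5.2943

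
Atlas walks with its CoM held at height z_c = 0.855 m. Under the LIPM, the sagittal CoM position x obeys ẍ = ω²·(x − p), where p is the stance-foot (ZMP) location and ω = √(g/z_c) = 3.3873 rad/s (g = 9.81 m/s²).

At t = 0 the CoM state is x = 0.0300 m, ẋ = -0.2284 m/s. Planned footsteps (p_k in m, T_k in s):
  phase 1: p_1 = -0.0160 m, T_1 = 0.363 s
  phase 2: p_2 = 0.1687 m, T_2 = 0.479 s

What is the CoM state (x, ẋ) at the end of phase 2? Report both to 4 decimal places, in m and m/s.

phase 1: p=-0.0160, T=0.363, ωT=1.229590, cosh=1.856120, sinh=1.563707; start (x,ẋ)=(0.030000, -0.228400) → end (x,ẋ)=(-0.036057, -0.180287)
phase 2: p=0.1687, T=0.479, ωT=1.622517, cosh=2.631612, sinh=2.434211; start (x,ẋ)=(-0.036057, -0.180287) → end (x,ẋ)=(-0.499700, -2.162748)

x = -0.4997, ẋ = -2.1627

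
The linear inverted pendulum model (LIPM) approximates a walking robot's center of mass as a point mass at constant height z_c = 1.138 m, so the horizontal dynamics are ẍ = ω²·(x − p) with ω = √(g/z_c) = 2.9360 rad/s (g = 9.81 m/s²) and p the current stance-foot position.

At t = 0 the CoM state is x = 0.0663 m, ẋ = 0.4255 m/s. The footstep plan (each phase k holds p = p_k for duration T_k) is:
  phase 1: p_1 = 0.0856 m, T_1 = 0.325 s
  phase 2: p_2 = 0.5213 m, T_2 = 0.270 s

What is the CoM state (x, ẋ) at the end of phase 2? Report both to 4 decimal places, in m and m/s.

x = 0.2874, ẋ = -0.0236

phase 1: p=0.0856, T=0.325, ωT=0.954200, cosh=1.490856, sinh=1.105736; start (x,ẋ)=(0.066300, 0.425500) → end (x,ẋ)=(0.217075, 0.571703)
phase 2: p=0.5213, T=0.270, ωT=0.792720, cosh=1.331005, sinh=0.878393; start (x,ẋ)=(0.217075, 0.571703) → end (x,ẋ)=(0.287418, -0.023644)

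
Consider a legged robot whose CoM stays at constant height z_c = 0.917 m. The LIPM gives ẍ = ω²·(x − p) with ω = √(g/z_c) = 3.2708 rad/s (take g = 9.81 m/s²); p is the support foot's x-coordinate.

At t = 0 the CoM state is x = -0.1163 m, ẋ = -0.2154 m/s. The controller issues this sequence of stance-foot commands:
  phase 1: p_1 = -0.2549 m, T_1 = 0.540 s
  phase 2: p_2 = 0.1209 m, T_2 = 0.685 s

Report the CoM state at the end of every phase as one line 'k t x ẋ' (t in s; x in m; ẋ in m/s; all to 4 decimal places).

phase 1: p=-0.2549, T=0.540, ωT=1.766232, cosh=3.009875, sinh=2.838899; start (x,ẋ)=(-0.116300, -0.215400) → end (x,ẋ)=(-0.024688, 0.638639)
phase 2: p=0.1209, T=0.685, ωT=2.240498, cosh=4.752208, sinh=4.645802; start (x,ẋ)=(-0.024688, 0.638639) → end (x,ẋ)=(0.336149, 0.822660)

1 0.5400 -0.0247 0.6386
2 1.2250 0.3361 0.8227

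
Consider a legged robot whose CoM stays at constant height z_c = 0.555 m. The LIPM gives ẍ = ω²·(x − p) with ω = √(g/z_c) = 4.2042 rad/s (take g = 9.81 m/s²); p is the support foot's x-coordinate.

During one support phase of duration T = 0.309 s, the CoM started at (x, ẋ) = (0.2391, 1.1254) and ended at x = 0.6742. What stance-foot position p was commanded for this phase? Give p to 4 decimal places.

p = 0.2588

ωT = 4.2042·0.309 = 1.299098; cosh(ωT) = 1.969383, sinh(ωT) = 1.696605
x(T) = p + (x₀−p)·cosh(ωT) + (ẋ₀/ω)·sinh(ωT) ⇒ p·(1 − cosh) = x(T) − x₀·cosh − (ẋ₀/ω)·sinh
numerator   = 0.6742 − (0.2391)·1.969383 − (1.1254/4.2042)·1.696605 = -0.250835
denominator = 1 − 1.969383 = -0.969383
p = -0.250835 / -0.969383 = 0.2588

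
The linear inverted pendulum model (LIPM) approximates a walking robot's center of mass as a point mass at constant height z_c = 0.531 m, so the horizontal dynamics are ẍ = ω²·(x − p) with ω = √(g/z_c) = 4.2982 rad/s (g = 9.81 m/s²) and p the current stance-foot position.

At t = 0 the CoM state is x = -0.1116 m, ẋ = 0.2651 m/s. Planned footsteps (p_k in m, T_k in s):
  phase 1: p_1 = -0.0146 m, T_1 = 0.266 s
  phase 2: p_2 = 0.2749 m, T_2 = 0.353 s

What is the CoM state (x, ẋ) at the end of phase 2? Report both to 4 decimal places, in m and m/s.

x = -0.6751, ẋ = -3.7625

phase 1: p=-0.0146, T=0.266, ωT=1.143321, cosh=1.727964, sinh=1.409206; start (x,ẋ)=(-0.111600, 0.265100) → end (x,ẋ)=(-0.095297, -0.129450)
phase 2: p=0.2749, T=0.353, ωT=1.517265, cosh=2.389523, sinh=2.170212; start (x,ẋ)=(-0.095297, -0.129450) → end (x,ẋ)=(-0.675055, -3.762524)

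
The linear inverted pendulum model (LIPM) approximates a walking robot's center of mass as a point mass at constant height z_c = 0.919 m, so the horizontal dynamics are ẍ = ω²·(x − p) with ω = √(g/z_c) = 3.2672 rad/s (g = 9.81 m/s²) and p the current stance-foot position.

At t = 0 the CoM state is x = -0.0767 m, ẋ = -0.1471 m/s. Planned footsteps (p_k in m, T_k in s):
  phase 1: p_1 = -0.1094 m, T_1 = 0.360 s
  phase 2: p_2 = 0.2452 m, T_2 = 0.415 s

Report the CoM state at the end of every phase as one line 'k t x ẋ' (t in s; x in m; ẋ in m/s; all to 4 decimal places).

phase 1: p=-0.1094, T=0.360, ωT=1.176192, cosh=1.775228, sinh=1.466777; start (x,ẋ)=(-0.076700, -0.147100) → end (x,ẋ)=(-0.117389, -0.104429)
phase 2: p=0.2452, T=0.415, ωT=1.355888, cosh=2.068962, sinh=1.811243; start (x,ẋ)=(-0.117389, -0.104429) → end (x,ẋ)=(-0.562876, -2.361752)

1 0.3600 -0.1174 -0.1044
2 0.7750 -0.5629 -2.3618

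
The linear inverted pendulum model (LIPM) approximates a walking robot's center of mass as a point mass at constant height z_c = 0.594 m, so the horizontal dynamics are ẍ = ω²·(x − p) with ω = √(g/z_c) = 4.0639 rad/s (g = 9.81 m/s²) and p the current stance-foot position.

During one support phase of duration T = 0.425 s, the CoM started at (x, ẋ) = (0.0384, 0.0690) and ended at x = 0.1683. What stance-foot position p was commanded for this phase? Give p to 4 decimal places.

p = -0.0056

ωT = 4.0639·0.425 = 1.727158; cosh(ωT) = 2.901216, sinh(ωT) = 2.723427
x(T) = p + (x₀−p)·cosh(ωT) + (ẋ₀/ω)·sinh(ωT) ⇒ p·(1 − cosh) = x(T) − x₀·cosh − (ẋ₀/ω)·sinh
numerator   = 0.1683 − (0.0384)·2.901216 − (0.0690/4.0639)·2.723427 = 0.010653
denominator = 1 − 2.901216 = -1.901216
p = 0.010653 / -1.901216 = -0.0056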